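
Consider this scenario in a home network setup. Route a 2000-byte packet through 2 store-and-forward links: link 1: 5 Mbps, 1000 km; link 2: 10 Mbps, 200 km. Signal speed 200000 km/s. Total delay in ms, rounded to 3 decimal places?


Packet = 2000 bytes = 16000 bits. Store-and-forward: sum (t_trans + t_prop) per link.
Link 1: t_trans = 16000/(5*10^6) s = 3.2000 ms; t_prop = 1000/200000 s = 5.0000 ms; subtotal = 8.2000 ms
Link 2: t_trans = 16000/(10*10^6) s = 1.6000 ms; t_prop = 200/200000 s = 1.0000 ms; subtotal = 2.6000 ms
End-to-end = 8.2000 + 2.6000 = 10.8000 ms -> 10.800 ms (3 dp)

10.800


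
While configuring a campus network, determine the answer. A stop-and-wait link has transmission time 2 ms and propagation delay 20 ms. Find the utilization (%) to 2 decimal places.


Given: Ttrans = 2 ms, Tprop = 20 ms
RTT = 2 * Tprop = 2 * 20 = 40 ms
U = Ttrans / (Ttrans + RTT)
U = 2 / (2 + 40)
U = 2 / 42 = 0.047619
U% = 4.76%

4.76


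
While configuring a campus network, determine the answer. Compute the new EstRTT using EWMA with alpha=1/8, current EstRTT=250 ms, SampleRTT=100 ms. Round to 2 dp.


Given: EstRTT = 250 ms, SampleRTT = 100 ms, alpha = 1/8
New EstRTT = (1 - alpha) * EstRTT + alpha * SampleRTT
(7/8) * 250 = 218.75
(1/8) * 100 = 12.5
New EstRTT = 218.75 + 12.5 = 231.25 ms -> 231.25 ms (2 dp)

231.25


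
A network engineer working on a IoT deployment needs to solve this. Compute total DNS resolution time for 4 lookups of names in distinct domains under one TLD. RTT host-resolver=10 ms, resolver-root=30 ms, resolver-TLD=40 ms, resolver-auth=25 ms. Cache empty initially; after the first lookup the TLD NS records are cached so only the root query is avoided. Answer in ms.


Lookup 1 (cold cache): local + root + TLD + auth = 10 + 30 + 40 + 25 = 105 ms
Lookups 2..4 (TLD NS cached -> skip root; new domain -> still ask TLD and auth): local + TLD + auth = 10 + 40 + 25 = 75 ms each
Remaining 3 lookups: 3 * 75 = 225 ms
Total = 105 + 225 = 330 ms

330


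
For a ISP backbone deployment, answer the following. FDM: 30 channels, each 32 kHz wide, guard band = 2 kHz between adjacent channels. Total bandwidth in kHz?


Given: 30 channels, 32 kHz each, guard = 2 kHz
Channel bandwidth = 30 * 32 = 960 kHz
Guard bands = 29 gaps * 2 kHz = 58 kHz
Total = 960 + 58 = 1018 kHz

1018


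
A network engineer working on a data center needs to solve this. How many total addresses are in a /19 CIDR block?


Given: CIDR prefix /19
Host bits = 32 - 19 = 13
Total addresses = 2^13 = 8192

8192


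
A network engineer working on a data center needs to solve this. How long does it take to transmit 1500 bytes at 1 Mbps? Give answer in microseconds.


Given: packet = 1500 bytes, bandwidth = 1 Mbps
Packet in bits = 1500 * 8 = 12000 bits
Bandwidth = 1 * 10^6 = 1000000 bps
Time = 12000 / 1000000 seconds
Time in us = 12000 * 10^6 / 1000000 = 12000

12000


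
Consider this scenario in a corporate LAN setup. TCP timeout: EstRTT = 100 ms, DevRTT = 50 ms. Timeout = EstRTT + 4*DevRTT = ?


Given: EstRTT = 100 ms, DevRTT = 50 ms
Timeout = EstRTT + 4 * DevRTT
4 * DevRTT = 4 * 50 = 200
Timeout = 100 + 200 = 300 ms

300


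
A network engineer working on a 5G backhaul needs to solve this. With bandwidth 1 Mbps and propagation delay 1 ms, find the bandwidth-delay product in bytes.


Given: bandwidth = 1 Mbps, delay = 1 ms
BDP in bits = 1 * 10^6 * 1 / 1000
BDP in bits = 1000
BDP in bytes = 1000 / 8 = 125

125


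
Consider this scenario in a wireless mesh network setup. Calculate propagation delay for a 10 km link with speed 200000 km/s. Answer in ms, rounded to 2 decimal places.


Given: distance = 10 km, speed = 200000 km/s
Delay = distance / speed = 10 / 200000 seconds
Delay in ms = 10 * 1000 / 200000
Delay = 0.0500 ms
Rounded to 2 dp = 0.05 ms

0.05


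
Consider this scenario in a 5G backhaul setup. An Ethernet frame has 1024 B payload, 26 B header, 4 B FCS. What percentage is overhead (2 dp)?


Given: payload = 1024 B, header = 26 B, trailer = 4 B
Overhead bytes = header + trailer = 26 + 4 = 30
Total frame = payload + overhead = 1024 + 30 = 1054
Overhead % = 30 / 1054 * 100 = 2.8463% -> 2.85% (2 dp)

2.85


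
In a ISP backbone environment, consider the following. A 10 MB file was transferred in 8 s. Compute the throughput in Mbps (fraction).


Given: file = 10 MB, time = 8 s
File in Mb = 10 * 8 = 80 Mb
Throughput = 80 / 8 Mbps
Throughput = 10 Mbps

10


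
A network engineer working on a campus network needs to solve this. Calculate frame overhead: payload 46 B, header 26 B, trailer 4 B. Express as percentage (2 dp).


Given: payload = 46 B, header = 26 B, trailer = 4 B
Overhead bytes = header + trailer = 26 + 4 = 30
Total frame = payload + overhead = 46 + 30 = 76
Overhead % = 30 / 76 * 100 = 39.4737% -> 39.47% (2 dp)

39.47


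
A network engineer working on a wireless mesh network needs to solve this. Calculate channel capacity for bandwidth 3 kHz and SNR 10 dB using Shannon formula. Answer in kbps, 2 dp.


Given: B = 3 kHz, SNR = 10 dB
SNR linear = 10^(10/10) = 10
1 + SNR = 11
log2(11) = 3.4594316186
C = 3 * 1000 * 3.4594316186 = 10378.2949 bps
C = 10.378295 kbps -> 10.38 kbps (2 dp)

10.38


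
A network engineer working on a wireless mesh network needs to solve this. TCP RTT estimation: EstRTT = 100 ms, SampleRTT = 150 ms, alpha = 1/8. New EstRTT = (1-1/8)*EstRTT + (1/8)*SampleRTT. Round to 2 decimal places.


Given: EstRTT = 100 ms, SampleRTT = 150 ms, alpha = 1/8
New EstRTT = (1 - alpha) * EstRTT + alpha * SampleRTT
(7/8) * 100 = 87.5
(1/8) * 150 = 18.75
New EstRTT = 87.5 + 18.75 = 106.25 ms -> 106.25 ms (2 dp)

106.25


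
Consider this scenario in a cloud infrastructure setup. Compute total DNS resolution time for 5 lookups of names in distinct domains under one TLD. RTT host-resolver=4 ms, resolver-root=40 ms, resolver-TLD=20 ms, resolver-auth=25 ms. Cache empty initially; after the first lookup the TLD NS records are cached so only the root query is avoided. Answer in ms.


Lookup 1 (cold cache): local + root + TLD + auth = 4 + 40 + 20 + 25 = 89 ms
Lookups 2..5 (TLD NS cached -> skip root; new domain -> still ask TLD and auth): local + TLD + auth = 4 + 20 + 25 = 49 ms each
Remaining 4 lookups: 4 * 49 = 196 ms
Total = 89 + 196 = 285 ms

285


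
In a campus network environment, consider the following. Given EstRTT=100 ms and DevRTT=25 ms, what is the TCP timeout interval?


Given: EstRTT = 100 ms, DevRTT = 25 ms
Timeout = EstRTT + 4 * DevRTT
4 * DevRTT = 4 * 25 = 100
Timeout = 100 + 100 = 200 ms

200


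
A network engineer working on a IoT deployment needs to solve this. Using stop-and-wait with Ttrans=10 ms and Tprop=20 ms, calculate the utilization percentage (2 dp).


Given: Ttrans = 10 ms, Tprop = 20 ms
RTT = 2 * Tprop = 2 * 20 = 40 ms
U = Ttrans / (Ttrans + RTT)
U = 10 / (10 + 40)
U = 10 / 50 = 0.2
U% = 20.00%

20.00


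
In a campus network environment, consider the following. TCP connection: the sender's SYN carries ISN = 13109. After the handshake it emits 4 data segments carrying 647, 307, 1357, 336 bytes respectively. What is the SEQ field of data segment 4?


The SYN occupies sequence number ISN = 13109, so the first data byte is ISN + 1 = 13110.
SEQ of data segment i = (ISN + 1) + sum of payload sizes of segments 1..i-1.
Segment 1: SEQ = 13110, payload = 647 bytes
Segment 2: SEQ = 13757, payload = 307 bytes
Segment 3: SEQ = 14064, payload = 1357 bytes
Segment 4: SEQ = 15421, payload = 336 bytes
SEQ of segment 4 = 13110 + 647 + 307 + 1357 = 15421

15421


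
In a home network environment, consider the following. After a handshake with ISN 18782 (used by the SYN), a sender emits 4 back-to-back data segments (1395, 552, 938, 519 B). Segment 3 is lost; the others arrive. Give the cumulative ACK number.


SYN uses sequence number 18782; first data byte = ISN + 1 = 18783.
Segment 1: SEQ = 18783, len = 1395 B, covers [18783, 20177]
Segment 2: SEQ = 20178, len = 552 B, covers [20178, 20729]
Segment 3: SEQ = 20730, len = 938 B, covers [20730, 21667] [LOST]
Segment 4: SEQ = 21668, len = 519 B, covers [21668, 22186]
In-order data received: bytes [18783, 20729] (segments 1..2).
Segment 3 missing -> gap begins at byte 20730; later segments buffered out of order.
Cumulative ACK = next expected in-order byte = 18783 + 1395 + 552 = 20730

20730


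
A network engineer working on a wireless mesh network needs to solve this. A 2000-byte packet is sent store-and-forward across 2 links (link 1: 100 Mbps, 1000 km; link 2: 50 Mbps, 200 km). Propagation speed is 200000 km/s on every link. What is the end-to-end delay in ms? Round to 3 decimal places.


Packet = 2000 bytes = 16000 bits. Store-and-forward: sum (t_trans + t_prop) per link.
Link 1: t_trans = 16000/(100*10^6) s = 0.1600 ms; t_prop = 1000/200000 s = 5.0000 ms; subtotal = 5.1600 ms
Link 2: t_trans = 16000/(50*10^6) s = 0.3200 ms; t_prop = 200/200000 s = 1.0000 ms; subtotal = 1.3200 ms
End-to-end = 5.1600 + 1.3200 = 6.4800 ms -> 6.480 ms (3 dp)

6.480


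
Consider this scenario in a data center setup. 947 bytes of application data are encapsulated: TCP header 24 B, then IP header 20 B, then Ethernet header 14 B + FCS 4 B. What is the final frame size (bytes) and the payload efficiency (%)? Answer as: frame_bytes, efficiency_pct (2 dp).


TCP segment = 947 + 24 = 971 B
IP packet = 971 + 20 = 991 B
Ethernet frame = 991 + 14 + 4 = 1009 B
Efficiency = app / frame = 947 / 1009 = 0.938553 = 93.8553% -> 93.86% (2 dp)

1009, 93.86


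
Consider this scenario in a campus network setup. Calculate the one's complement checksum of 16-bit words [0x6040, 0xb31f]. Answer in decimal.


Given words: [0x6040, 0xb31f]
Step 1: Sum all words
Raw sum = 24640 + 45855 = 70495
Step 2: Fold carry: (4959 + 1) = 4960
One's complement = ~4960 & 0xFFFF = 60575

60575


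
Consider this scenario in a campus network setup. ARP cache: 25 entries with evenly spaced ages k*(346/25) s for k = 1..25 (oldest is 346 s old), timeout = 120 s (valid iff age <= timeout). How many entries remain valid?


Ages are k * 346/25 s for k = 1..25 (spacing = 13.8400 s).
Entry k is valid iff k * 346/25 <= 120 iff k <= 25 * 120 / 346 = 8.6705
n_valid = floor(8.6705) = 8
(n_stale = 25 - 8 = 17)

8


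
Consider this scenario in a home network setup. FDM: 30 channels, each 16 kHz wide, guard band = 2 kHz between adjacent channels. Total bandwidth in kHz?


Given: 30 channels, 16 kHz each, guard = 2 kHz
Channel bandwidth = 30 * 16 = 480 kHz
Guard bands = 29 gaps * 2 kHz = 58 kHz
Total = 480 + 58 = 538 kHz

538


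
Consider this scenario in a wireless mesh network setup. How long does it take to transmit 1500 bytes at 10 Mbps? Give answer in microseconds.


Given: packet = 1500 bytes, bandwidth = 10 Mbps
Packet in bits = 1500 * 8 = 12000 bits
Bandwidth = 10 * 10^6 = 10000000 bps
Time = 12000 / 10000000 seconds
Time in us = 12000 * 10^6 / 10000000 = 1200

1200


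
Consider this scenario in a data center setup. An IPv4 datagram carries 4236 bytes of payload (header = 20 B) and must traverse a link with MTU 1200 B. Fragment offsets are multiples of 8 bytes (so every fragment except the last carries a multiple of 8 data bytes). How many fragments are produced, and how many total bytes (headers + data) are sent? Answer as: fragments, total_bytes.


Max data per non-final fragment = floor((MTU - header)/8)*8 = floor((1200 - 20)/8)*8 = floor(1180/8)*8 = 1176 B
Final fragment needs no 8-byte alignment: it can carry up to MTU - header = 1180 B
Non-final fragments needed = ceil((payload - 1180) / 1176) = ceil(3056/1176) = ceil(2.5986) = 3
Number of fragments = 3 + 1 = 4
Fragment sizes (data): 3 * 1176 B + 708 B (last, 708 <= 1180 OK)
Total bytes sent = payload + n_frags * header = 4236 + 4*20 = 4236 + 80 = 4316 B

4, 4316


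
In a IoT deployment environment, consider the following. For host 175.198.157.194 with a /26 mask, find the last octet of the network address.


Given: IP = 175.198.157.194, prefix = /26
Subnet mask = 255.255.255.192
Last octet of IP: 194
Last octet of mask: 192
Network last octet = 194 AND 192 = 192

192


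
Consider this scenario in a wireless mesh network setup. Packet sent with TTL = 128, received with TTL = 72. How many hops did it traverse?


Given: initial TTL = 128, received TTL = 72
Hops = initial TTL - received TTL
Hops = 128 - 72 = 56

56


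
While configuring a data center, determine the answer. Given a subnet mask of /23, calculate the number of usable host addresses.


Given: subnet mask /23
Host bits = 32 - 23 = 9
Total addresses = 2^9 = 512
Usable hosts = 512 - 2 (network + broadcast) = 510

510


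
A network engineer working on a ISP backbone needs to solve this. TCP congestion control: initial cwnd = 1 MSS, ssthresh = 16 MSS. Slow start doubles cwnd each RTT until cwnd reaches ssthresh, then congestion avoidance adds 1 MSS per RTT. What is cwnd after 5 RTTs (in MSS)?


RTT 0: cwnd = 1 MSS (initial)
RTT 1: cwnd = 2 MSS (slow start, doubled)
RTT 2: cwnd = 4 MSS (slow start, doubled)
RTT 3: cwnd = 8 MSS (slow start, doubled)
RTT 4: cwnd = 16 MSS (slow start, doubled)
RTT 5: cwnd = 17 MSS (congestion avoidance, +1)

17


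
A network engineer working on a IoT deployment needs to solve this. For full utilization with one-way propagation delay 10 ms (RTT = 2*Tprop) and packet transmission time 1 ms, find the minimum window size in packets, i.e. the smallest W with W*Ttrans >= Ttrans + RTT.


Given: Ttrans = 1 ms, RTT = 20 ms (= 2 * Tprop, Tprop = 10 ms)
Time until first ACK returns = Ttrans + RTT = 1 + 20 = 21 ms
Need W * Ttrans >= Ttrans + RTT  ->  W >= (Ttrans + RTT) / Ttrans
(Ttrans + RTT) / Ttrans = 21 / 1 = 21
W_min = ceil(21) = 21

21


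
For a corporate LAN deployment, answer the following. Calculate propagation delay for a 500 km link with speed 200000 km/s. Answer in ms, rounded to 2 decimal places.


Given: distance = 500 km, speed = 200000 km/s
Delay = distance / speed = 500 / 200000 seconds
Delay in ms = 500 * 1000 / 200000
Delay = 2.5000 ms
Rounded to 2 dp = 2.50 ms

2.50


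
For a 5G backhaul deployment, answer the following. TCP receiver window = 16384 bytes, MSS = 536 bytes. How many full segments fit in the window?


Given: RWND = 16384 bytes, MSS = 536 bytes
Full segments = floor(RWND / MSS)
Full segments = floor(16384 / 536)
Full segments = floor(30.5672) = 30

30


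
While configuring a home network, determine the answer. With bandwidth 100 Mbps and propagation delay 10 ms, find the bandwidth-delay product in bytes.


Given: bandwidth = 100 Mbps, delay = 10 ms
BDP in bits = 100 * 10^6 * 10 / 1000
BDP in bits = 1000000
BDP in bytes = 1000000 / 8 = 125000

125000


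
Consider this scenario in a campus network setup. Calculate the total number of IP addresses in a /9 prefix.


Given: CIDR prefix /9
Host bits = 32 - 9 = 23
Total addresses = 2^23 = 8388608

8388608


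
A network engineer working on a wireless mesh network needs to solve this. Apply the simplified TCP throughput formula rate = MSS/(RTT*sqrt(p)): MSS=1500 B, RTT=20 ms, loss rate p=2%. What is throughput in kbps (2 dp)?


Given: MSS = 1500 bytes, RTT = 20 ms, loss = 2%
RTT in seconds = 20 / 1000 = 0.02
Loss rate = 2% = 0.02
sqrt(loss) = sqrt(0.02) = 0.141421356237
Throughput (bytes/s) = 1500 / (0.02 * 0.141421356237) = 530330.0859
Throughput (kbps) = 530330.0859 * 8 / 1000 = 4242.640687 -> 4242.64 kbps (2 dp)

4242.64


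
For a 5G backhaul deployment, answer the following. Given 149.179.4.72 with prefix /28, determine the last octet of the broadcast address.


Given: IP = 149.179.4.72, prefix = /28
Host bits = 32 - 28 = 4
Network last octet = 72 AND mask = 64
Host part size = 2^4 - 1 = 15
Broadcast last octet = 64 OR 15 = 79

79


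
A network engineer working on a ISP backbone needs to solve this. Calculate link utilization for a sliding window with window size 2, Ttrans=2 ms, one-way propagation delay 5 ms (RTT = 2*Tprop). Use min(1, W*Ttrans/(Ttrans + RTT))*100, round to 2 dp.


Given: W = 2, Ttrans = 2 ms, RTT = 10 ms (= 2 * Tprop, Tprop = 5 ms)
Cycle time = Ttrans + RTT = 2 + 10 = 12 ms (first packet sent until its ACK returns)
W * Ttrans = 2 * 2 = 4 ms of sending per cycle
W * Ttrans / (Ttrans + RTT) = 4 / 12 = 0.333333
U = min(1, 0.333333) = 0.333333
U% = 33.33%

33.33


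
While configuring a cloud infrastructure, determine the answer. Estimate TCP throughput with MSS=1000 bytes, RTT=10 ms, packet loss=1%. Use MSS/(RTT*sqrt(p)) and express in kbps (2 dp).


Given: MSS = 1000 bytes, RTT = 10 ms, loss = 1%
RTT in seconds = 10 / 1000 = 0.01
Loss rate = 1% = 0.01
sqrt(loss) = sqrt(0.01) = 0.1
Throughput (bytes/s) = 1000 / (0.01 * 0.1) = 1000000.0000
Throughput (kbps) = 1000000.0000 * 8 / 1000 = 8000.000000 -> 8000.00 kbps (2 dp)

8000.00


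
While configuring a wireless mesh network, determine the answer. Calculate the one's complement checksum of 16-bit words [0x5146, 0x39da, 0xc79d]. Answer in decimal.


Given words: [0x5146, 0x39da, 0xc79d]
Step 1: Sum all words
Raw sum = 20806 + 14810 + 51101 = 86717
Step 2: Fold carry: (21181 + 1) = 21182
One's complement = ~21182 & 0xFFFF = 44353

44353


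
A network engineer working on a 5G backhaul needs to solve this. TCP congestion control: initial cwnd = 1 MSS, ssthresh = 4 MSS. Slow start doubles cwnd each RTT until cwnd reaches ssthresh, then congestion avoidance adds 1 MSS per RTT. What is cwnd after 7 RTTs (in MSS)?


RTT 0: cwnd = 1 MSS (initial)
RTT 1: cwnd = 2 MSS (slow start, doubled)
RTT 2: cwnd = 4 MSS (slow start, doubled)
RTT 3: cwnd = 5 MSS (congestion avoidance, +1)
RTT 4: cwnd = 6 MSS (congestion avoidance, +1)
RTT 5: cwnd = 7 MSS (congestion avoidance, +1)
RTT 6: cwnd = 8 MSS (congestion avoidance, +1)
RTT 7: cwnd = 9 MSS (congestion avoidance, +1)

9


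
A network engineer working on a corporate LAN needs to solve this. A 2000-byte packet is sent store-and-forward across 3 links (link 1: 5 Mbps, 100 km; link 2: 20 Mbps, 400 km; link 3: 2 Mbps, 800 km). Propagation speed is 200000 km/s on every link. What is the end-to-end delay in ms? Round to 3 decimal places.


Packet = 2000 bytes = 16000 bits. Store-and-forward: sum (t_trans + t_prop) per link.
Link 1: t_trans = 16000/(5*10^6) s = 3.2000 ms; t_prop = 100/200000 s = 0.5000 ms; subtotal = 3.7000 ms
Link 2: t_trans = 16000/(20*10^6) s = 0.8000 ms; t_prop = 400/200000 s = 2.0000 ms; subtotal = 2.8000 ms
Link 3: t_trans = 16000/(2*10^6) s = 8.0000 ms; t_prop = 800/200000 s = 4.0000 ms; subtotal = 12.0000 ms
End-to-end = 3.7000 + 2.8000 + 12.0000 = 18.5000 ms -> 18.500 ms (3 dp)

18.500


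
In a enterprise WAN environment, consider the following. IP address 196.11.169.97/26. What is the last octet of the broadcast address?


Given: IP = 196.11.169.97, prefix = /26
Host bits = 32 - 26 = 6
Network last octet = 97 AND mask = 64
Host part size = 2^6 - 1 = 63
Broadcast last octet = 64 OR 63 = 127

127


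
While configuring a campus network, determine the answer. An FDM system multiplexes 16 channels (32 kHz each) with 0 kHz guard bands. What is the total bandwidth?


Given: 16 channels, 32 kHz each, guard = 0 kHz
Channel bandwidth = 16 * 32 = 512 kHz
Guard bands = 15 gaps * 0 kHz = 0 kHz
Total = 512 + 0 = 512 kHz

512


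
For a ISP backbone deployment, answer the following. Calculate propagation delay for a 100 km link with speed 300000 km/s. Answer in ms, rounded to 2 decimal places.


Given: distance = 100 km, speed = 300000 km/s
Delay = distance / speed = 100 / 300000 seconds
Delay in ms = 100 * 1000 / 300000
Delay = 0.3333 ms
Rounded to 2 dp = 0.33 ms

0.33


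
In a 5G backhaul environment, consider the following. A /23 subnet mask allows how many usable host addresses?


Given: subnet mask /23
Host bits = 32 - 23 = 9
Total addresses = 2^9 = 512
Usable hosts = 512 - 2 (network + broadcast) = 510

510


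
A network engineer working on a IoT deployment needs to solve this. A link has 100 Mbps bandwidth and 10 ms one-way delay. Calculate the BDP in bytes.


Given: bandwidth = 100 Mbps, delay = 10 ms
BDP in bits = 100 * 10^6 * 10 / 1000
BDP in bits = 1000000
BDP in bytes = 1000000 / 8 = 125000

125000


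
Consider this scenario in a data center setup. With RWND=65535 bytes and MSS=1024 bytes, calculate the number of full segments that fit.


Given: RWND = 65535 bytes, MSS = 1024 bytes
Full segments = floor(RWND / MSS)
Full segments = floor(65535 / 1024)
Full segments = floor(63.999) = 63

63


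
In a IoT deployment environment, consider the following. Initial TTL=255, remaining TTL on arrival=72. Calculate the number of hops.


Given: initial TTL = 255, received TTL = 72
Hops = initial TTL - received TTL
Hops = 255 - 72 = 183

183


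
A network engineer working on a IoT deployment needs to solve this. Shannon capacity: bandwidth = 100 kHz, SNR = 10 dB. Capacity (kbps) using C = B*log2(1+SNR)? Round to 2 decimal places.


Given: B = 100 kHz, SNR = 10 dB
SNR linear = 10^(10/10) = 10
1 + SNR = 11
log2(11) = 3.4594316186
C = 100 * 1000 * 3.4594316186 = 345943.1619 bps
C = 345.943162 kbps -> 345.94 kbps (2 dp)

345.94


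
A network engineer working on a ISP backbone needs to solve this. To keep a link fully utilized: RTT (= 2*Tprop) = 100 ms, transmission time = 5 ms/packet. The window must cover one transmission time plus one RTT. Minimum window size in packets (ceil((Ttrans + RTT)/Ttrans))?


Given: Ttrans = 5 ms, RTT = 100 ms (= 2 * Tprop, Tprop = 50 ms)
Time until first ACK returns = Ttrans + RTT = 5 + 100 = 105 ms
Need W * Ttrans >= Ttrans + RTT  ->  W >= (Ttrans + RTT) / Ttrans
(Ttrans + RTT) / Ttrans = 105 / 5 = 21
W_min = ceil(21) = 21

21


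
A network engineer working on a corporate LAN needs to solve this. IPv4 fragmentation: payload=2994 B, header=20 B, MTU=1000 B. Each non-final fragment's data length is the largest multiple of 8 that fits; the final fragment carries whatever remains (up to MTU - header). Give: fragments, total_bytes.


Max data per non-final fragment = floor((MTU - header)/8)*8 = floor((1000 - 20)/8)*8 = floor(980/8)*8 = 976 B
Final fragment needs no 8-byte alignment: it can carry up to MTU - header = 980 B
Non-final fragments needed = ceil((payload - 980) / 976) = ceil(2014/976) = ceil(2.0635) = 3
Number of fragments = 3 + 1 = 4
Fragment sizes (data): 3 * 976 B + 66 B (last, 66 <= 980 OK)
Total bytes sent = payload + n_frags * header = 2994 + 4*20 = 2994 + 80 = 3074 B

4, 3074


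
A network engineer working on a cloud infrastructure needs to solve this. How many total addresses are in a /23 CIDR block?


Given: CIDR prefix /23
Host bits = 32 - 23 = 9
Total addresses = 2^9 = 512

512


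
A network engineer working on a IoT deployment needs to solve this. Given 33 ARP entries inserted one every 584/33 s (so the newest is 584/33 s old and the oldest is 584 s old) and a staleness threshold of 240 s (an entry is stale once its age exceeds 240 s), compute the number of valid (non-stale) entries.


Ages are k * 584/33 s for k = 1..33 (spacing = 17.6970 s).
Entry k is valid iff k * 584/33 <= 240 iff k <= 33 * 240 / 584 = 13.5616
n_valid = floor(13.5616) = 13
(n_stale = 33 - 13 = 20)

13


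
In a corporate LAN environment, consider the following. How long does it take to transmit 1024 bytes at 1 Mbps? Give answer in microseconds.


Given: packet = 1024 bytes, bandwidth = 1 Mbps
Packet in bits = 1024 * 8 = 8192 bits
Bandwidth = 1 * 10^6 = 1000000 bps
Time = 8192 / 1000000 seconds
Time in us = 8192 * 10^6 / 1000000 = 8192

8192


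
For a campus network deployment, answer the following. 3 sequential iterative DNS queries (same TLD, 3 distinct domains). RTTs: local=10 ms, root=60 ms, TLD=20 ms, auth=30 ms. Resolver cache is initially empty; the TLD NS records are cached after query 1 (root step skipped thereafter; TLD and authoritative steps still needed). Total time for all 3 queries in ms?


Lookup 1 (cold cache): local + root + TLD + auth = 10 + 60 + 20 + 30 = 120 ms
Lookups 2..3 (TLD NS cached -> skip root; new domain -> still ask TLD and auth): local + TLD + auth = 10 + 20 + 30 = 60 ms each
Remaining 2 lookups: 2 * 60 = 120 ms
Total = 120 + 120 = 240 ms

240


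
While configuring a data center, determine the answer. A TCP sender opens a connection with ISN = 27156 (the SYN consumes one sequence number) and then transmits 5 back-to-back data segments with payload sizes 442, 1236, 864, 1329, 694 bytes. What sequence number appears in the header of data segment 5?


The SYN occupies sequence number ISN = 27156, so the first data byte is ISN + 1 = 27157.
SEQ of data segment i = (ISN + 1) + sum of payload sizes of segments 1..i-1.
Segment 1: SEQ = 27157, payload = 442 bytes
Segment 2: SEQ = 27599, payload = 1236 bytes
Segment 3: SEQ = 28835, payload = 864 bytes
Segment 4: SEQ = 29699, payload = 1329 bytes
Segment 5: SEQ = 31028, payload = 694 bytes
SEQ of segment 5 = 27157 + 442 + 1236 + 864 + 1329 = 31028

31028


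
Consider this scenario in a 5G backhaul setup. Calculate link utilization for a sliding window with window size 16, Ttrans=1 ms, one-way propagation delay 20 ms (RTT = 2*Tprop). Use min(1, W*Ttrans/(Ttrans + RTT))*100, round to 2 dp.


Given: W = 16, Ttrans = 1 ms, RTT = 40 ms (= 2 * Tprop, Tprop = 20 ms)
Cycle time = Ttrans + RTT = 1 + 40 = 41 ms (first packet sent until its ACK returns)
W * Ttrans = 16 * 1 = 16 ms of sending per cycle
W * Ttrans / (Ttrans + RTT) = 16 / 41 = 0.390244
U = min(1, 0.390244) = 0.390244
U% = 39.02%

39.02


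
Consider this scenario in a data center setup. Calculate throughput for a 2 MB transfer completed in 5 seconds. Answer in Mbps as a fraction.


Given: file = 2 MB, time = 5 s
File in Mb = 2 * 8 = 16 Mb
Throughput = 16 / 5 Mbps
Throughput = 16/5 Mbps

16/5


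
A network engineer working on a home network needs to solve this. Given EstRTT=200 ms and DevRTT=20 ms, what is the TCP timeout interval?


Given: EstRTT = 200 ms, DevRTT = 20 ms
Timeout = EstRTT + 4 * DevRTT
4 * DevRTT = 4 * 20 = 80
Timeout = 200 + 80 = 280 ms

280


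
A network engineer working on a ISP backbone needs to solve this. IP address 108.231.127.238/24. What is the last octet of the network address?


Given: IP = 108.231.127.238, prefix = /24
Subnet mask = 255.255.255.0
Last octet of IP: 238
Last octet of mask: 0
Network last octet = 238 AND 0 = 0

0


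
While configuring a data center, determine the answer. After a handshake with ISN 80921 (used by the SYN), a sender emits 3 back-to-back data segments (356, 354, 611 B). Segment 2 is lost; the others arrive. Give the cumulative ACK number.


SYN uses sequence number 80921; first data byte = ISN + 1 = 80922.
Segment 1: SEQ = 80922, len = 356 B, covers [80922, 81277]
Segment 2: SEQ = 81278, len = 354 B, covers [81278, 81631] [LOST]
Segment 3: SEQ = 81632, len = 611 B, covers [81632, 82242]
In-order data received: bytes [80922, 81277] (segments 1..1).
Segment 2 missing -> gap begins at byte 81278; later segments buffered out of order.
Cumulative ACK = next expected in-order byte = 80922 + 356 = 81278

81278


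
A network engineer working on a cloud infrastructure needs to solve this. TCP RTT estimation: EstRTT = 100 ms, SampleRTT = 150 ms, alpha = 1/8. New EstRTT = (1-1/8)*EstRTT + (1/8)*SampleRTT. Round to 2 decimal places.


Given: EstRTT = 100 ms, SampleRTT = 150 ms, alpha = 1/8
New EstRTT = (1 - alpha) * EstRTT + alpha * SampleRTT
(7/8) * 100 = 87.5
(1/8) * 150 = 18.75
New EstRTT = 87.5 + 18.75 = 106.25 ms -> 106.25 ms (2 dp)

106.25


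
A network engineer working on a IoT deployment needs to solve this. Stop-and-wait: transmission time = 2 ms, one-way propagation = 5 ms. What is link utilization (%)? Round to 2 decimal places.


Given: Ttrans = 2 ms, Tprop = 5 ms
RTT = 2 * Tprop = 2 * 5 = 10 ms
U = Ttrans / (Ttrans + RTT)
U = 2 / (2 + 10)
U = 2 / 12 = 0.166667
U% = 16.67%

16.67


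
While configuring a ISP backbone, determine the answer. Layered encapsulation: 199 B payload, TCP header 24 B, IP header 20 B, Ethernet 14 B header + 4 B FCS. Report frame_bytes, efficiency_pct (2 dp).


TCP segment = 199 + 24 = 223 B
IP packet = 223 + 20 = 243 B
Ethernet frame = 243 + 14 + 4 = 261 B
Efficiency = app / frame = 199 / 261 = 0.762452 = 76.2452% -> 76.25% (2 dp)

261, 76.25


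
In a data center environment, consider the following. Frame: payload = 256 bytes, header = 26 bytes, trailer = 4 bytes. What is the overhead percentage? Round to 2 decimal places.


Given: payload = 256 B, header = 26 B, trailer = 4 B
Overhead bytes = header + trailer = 26 + 4 = 30
Total frame = payload + overhead = 256 + 30 = 286
Overhead % = 30 / 286 * 100 = 10.4895% -> 10.49% (2 dp)

10.49


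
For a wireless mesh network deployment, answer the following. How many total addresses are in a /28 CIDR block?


Given: CIDR prefix /28
Host bits = 32 - 28 = 4
Total addresses = 2^4 = 16

16


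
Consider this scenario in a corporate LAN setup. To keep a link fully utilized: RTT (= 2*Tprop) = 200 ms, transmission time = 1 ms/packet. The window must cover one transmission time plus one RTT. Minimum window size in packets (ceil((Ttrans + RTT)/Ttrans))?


Given: Ttrans = 1 ms, RTT = 200 ms (= 2 * Tprop, Tprop = 100 ms)
Time until first ACK returns = Ttrans + RTT = 1 + 200 = 201 ms
Need W * Ttrans >= Ttrans + RTT  ->  W >= (Ttrans + RTT) / Ttrans
(Ttrans + RTT) / Ttrans = 201 / 1 = 201
W_min = ceil(201) = 201

201


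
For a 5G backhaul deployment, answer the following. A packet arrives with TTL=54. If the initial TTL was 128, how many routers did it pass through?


Given: initial TTL = 128, received TTL = 54
Hops = initial TTL - received TTL
Hops = 128 - 54 = 74

74


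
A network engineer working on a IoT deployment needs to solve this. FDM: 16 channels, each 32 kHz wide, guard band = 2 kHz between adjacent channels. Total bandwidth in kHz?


Given: 16 channels, 32 kHz each, guard = 2 kHz
Channel bandwidth = 16 * 32 = 512 kHz
Guard bands = 15 gaps * 2 kHz = 30 kHz
Total = 512 + 30 = 542 kHz

542


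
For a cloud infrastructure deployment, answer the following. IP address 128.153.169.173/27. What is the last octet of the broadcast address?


Given: IP = 128.153.169.173, prefix = /27
Host bits = 32 - 27 = 5
Network last octet = 173 AND mask = 160
Host part size = 2^5 - 1 = 31
Broadcast last octet = 160 OR 31 = 191

191


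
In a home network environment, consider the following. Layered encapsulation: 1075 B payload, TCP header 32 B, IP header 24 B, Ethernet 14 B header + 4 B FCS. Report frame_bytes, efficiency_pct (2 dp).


TCP segment = 1075 + 32 = 1107 B
IP packet = 1107 + 24 = 1131 B
Ethernet frame = 1131 + 14 + 4 = 1149 B
Efficiency = app / frame = 1075 / 1149 = 0.935596 = 93.5596% -> 93.56% (2 dp)

1149, 93.56


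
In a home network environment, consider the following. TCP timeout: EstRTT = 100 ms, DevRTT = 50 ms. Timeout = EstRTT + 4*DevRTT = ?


Given: EstRTT = 100 ms, DevRTT = 50 ms
Timeout = EstRTT + 4 * DevRTT
4 * DevRTT = 4 * 50 = 200
Timeout = 100 + 200 = 300 ms

300


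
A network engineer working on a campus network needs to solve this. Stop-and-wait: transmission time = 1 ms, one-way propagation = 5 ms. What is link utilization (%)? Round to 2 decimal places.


Given: Ttrans = 1 ms, Tprop = 5 ms
RTT = 2 * Tprop = 2 * 5 = 10 ms
U = Ttrans / (Ttrans + RTT)
U = 1 / (1 + 10)
U = 1 / 11 = 0.090909
U% = 9.09%

9.09


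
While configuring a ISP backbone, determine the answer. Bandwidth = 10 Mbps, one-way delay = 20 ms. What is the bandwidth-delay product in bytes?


Given: bandwidth = 10 Mbps, delay = 20 ms
BDP in bits = 10 * 10^6 * 20 / 1000
BDP in bits = 200000
BDP in bytes = 200000 / 8 = 25000

25000


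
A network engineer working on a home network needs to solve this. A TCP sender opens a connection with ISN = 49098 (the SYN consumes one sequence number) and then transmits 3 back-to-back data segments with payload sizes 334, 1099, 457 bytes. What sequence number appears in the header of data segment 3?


The SYN occupies sequence number ISN = 49098, so the first data byte is ISN + 1 = 49099.
SEQ of data segment i = (ISN + 1) + sum of payload sizes of segments 1..i-1.
Segment 1: SEQ = 49099, payload = 334 bytes
Segment 2: SEQ = 49433, payload = 1099 bytes
Segment 3: SEQ = 50532, payload = 457 bytes
SEQ of segment 3 = 49099 + 334 + 1099 = 50532

50532


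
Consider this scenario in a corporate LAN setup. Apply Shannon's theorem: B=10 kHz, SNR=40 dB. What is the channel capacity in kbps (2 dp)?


Given: B = 10 kHz, SNR = 40 dB
SNR linear = 10^(40/10) = 10000
1 + SNR = 10001
log2(10001) = 13.2878566418
C = 10 * 1000 * 13.2878566418 = 132878.5664 bps
C = 132.878566 kbps -> 132.88 kbps (2 dp)

132.88


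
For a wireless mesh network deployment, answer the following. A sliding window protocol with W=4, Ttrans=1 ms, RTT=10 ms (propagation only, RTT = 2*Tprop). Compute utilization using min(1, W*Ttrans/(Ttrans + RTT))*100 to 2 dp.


Given: W = 4, Ttrans = 1 ms, RTT = 10 ms (= 2 * Tprop, Tprop = 5 ms)
Cycle time = Ttrans + RTT = 1 + 10 = 11 ms (first packet sent until its ACK returns)
W * Ttrans = 4 * 1 = 4 ms of sending per cycle
W * Ttrans / (Ttrans + RTT) = 4 / 11 = 0.363636
U = min(1, 0.363636) = 0.363636
U% = 36.36%

36.36


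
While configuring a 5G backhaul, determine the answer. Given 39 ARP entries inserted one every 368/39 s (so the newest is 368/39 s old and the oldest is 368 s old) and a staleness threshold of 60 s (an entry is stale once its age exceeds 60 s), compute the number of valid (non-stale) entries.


Ages are k * 368/39 s for k = 1..39 (spacing = 9.4359 s).
Entry k is valid iff k * 368/39 <= 60 iff k <= 39 * 60 / 368 = 6.3587
n_valid = floor(6.3587) = 6
(n_stale = 39 - 6 = 33)

6


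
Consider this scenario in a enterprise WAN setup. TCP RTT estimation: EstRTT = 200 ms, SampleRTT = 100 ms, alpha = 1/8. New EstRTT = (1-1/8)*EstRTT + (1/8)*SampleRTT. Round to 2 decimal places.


Given: EstRTT = 200 ms, SampleRTT = 100 ms, alpha = 1/8
New EstRTT = (1 - alpha) * EstRTT + alpha * SampleRTT
(7/8) * 200 = 175
(1/8) * 100 = 12.5
New EstRTT = 175 + 12.5 = 187.5 ms -> 187.50 ms (2 dp)

187.50


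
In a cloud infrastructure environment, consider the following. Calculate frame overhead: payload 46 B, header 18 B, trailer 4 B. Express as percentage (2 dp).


Given: payload = 46 B, header = 18 B, trailer = 4 B
Overhead bytes = header + trailer = 18 + 4 = 22
Total frame = payload + overhead = 46 + 22 = 68
Overhead % = 22 / 68 * 100 = 32.3529% -> 32.35% (2 dp)

32.35


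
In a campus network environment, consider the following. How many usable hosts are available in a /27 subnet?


Given: subnet mask /27
Host bits = 32 - 27 = 5
Total addresses = 2^5 = 32
Usable hosts = 32 - 2 (network + broadcast) = 30

30


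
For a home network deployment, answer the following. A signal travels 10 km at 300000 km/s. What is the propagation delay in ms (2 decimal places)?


Given: distance = 10 km, speed = 300000 km/s
Delay = distance / speed = 10 / 300000 seconds
Delay in ms = 10 * 1000 / 300000
Delay = 0.0333 ms
Rounded to 2 dp = 0.03 ms

0.03


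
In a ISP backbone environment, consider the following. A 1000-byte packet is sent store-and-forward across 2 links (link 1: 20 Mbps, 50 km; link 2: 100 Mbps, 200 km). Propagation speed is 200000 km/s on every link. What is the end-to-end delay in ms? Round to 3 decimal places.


Packet = 1000 bytes = 8000 bits. Store-and-forward: sum (t_trans + t_prop) per link.
Link 1: t_trans = 8000/(20*10^6) s = 0.4000 ms; t_prop = 50/200000 s = 0.2500 ms; subtotal = 0.6500 ms
Link 2: t_trans = 8000/(100*10^6) s = 0.0800 ms; t_prop = 200/200000 s = 1.0000 ms; subtotal = 1.0800 ms
End-to-end = 0.6500 + 1.0800 = 1.7300 ms -> 1.730 ms (3 dp)

1.730


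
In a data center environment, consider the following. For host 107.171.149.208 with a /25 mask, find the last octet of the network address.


Given: IP = 107.171.149.208, prefix = /25
Subnet mask = 255.255.255.128
Last octet of IP: 208
Last octet of mask: 128
Network last octet = 208 AND 128 = 128

128


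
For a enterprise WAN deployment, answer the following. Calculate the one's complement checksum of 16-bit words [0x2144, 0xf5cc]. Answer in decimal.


Given words: [0x2144, 0xf5cc]
Step 1: Sum all words
Raw sum = 8516 + 62924 = 71440
Step 2: Fold carry: (5904 + 1) = 5905
One's complement = ~5905 & 0xFFFF = 59630

59630


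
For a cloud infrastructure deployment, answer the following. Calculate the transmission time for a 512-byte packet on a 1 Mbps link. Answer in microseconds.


Given: packet = 512 bytes, bandwidth = 1 Mbps
Packet in bits = 512 * 8 = 4096 bits
Bandwidth = 1 * 10^6 = 1000000 bps
Time = 4096 / 1000000 seconds
Time in us = 4096 * 10^6 / 1000000 = 4096

4096


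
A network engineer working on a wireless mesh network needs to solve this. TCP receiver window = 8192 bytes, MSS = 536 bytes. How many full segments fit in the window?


Given: RWND = 8192 bytes, MSS = 536 bytes
Full segments = floor(RWND / MSS)
Full segments = floor(8192 / 536)
Full segments = floor(15.2836) = 15

15


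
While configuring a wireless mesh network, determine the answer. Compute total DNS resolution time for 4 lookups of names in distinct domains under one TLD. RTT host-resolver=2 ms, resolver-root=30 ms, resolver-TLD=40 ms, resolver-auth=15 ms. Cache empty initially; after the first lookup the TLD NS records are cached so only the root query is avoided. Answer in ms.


Lookup 1 (cold cache): local + root + TLD + auth = 2 + 30 + 40 + 15 = 87 ms
Lookups 2..4 (TLD NS cached -> skip root; new domain -> still ask TLD and auth): local + TLD + auth = 2 + 40 + 15 = 57 ms each
Remaining 3 lookups: 3 * 57 = 171 ms
Total = 87 + 171 = 258 ms

258


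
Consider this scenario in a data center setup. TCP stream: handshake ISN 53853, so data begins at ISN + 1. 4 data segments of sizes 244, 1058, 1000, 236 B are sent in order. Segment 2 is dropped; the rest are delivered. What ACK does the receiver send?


SYN uses sequence number 53853; first data byte = ISN + 1 = 53854.
Segment 1: SEQ = 53854, len = 244 B, covers [53854, 54097]
Segment 2: SEQ = 54098, len = 1058 B, covers [54098, 55155] [LOST]
Segment 3: SEQ = 55156, len = 1000 B, covers [55156, 56155]
Segment 4: SEQ = 56156, len = 236 B, covers [56156, 56391]
In-order data received: bytes [53854, 54097] (segments 1..1).
Segment 2 missing -> gap begins at byte 54098; later segments buffered out of order.
Cumulative ACK = next expected in-order byte = 53854 + 244 = 54098

54098


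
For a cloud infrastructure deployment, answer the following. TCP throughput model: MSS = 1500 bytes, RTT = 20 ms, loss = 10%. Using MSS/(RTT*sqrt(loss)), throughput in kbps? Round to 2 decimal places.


Given: MSS = 1500 bytes, RTT = 20 ms, loss = 10%
RTT in seconds = 20 / 1000 = 0.02
Loss rate = 10% = 0.1
sqrt(loss) = sqrt(0.1) = 0.316227766017
Throughput (bytes/s) = 1500 / (0.02 * 0.316227766017) = 237170.8245
Throughput (kbps) = 237170.8245 * 8 / 1000 = 1897.366596 -> 1897.37 kbps (2 dp)

1897.37


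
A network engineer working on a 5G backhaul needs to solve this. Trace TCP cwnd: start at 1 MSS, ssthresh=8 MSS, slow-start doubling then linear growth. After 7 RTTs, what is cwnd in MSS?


RTT 0: cwnd = 1 MSS (initial)
RTT 1: cwnd = 2 MSS (slow start, doubled)
RTT 2: cwnd = 4 MSS (slow start, doubled)
RTT 3: cwnd = 8 MSS (slow start, doubled)
RTT 4: cwnd = 9 MSS (congestion avoidance, +1)
RTT 5: cwnd = 10 MSS (congestion avoidance, +1)
RTT 6: cwnd = 11 MSS (congestion avoidance, +1)
RTT 7: cwnd = 12 MSS (congestion avoidance, +1)

12


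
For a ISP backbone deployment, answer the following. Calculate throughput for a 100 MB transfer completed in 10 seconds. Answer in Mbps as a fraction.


Given: file = 100 MB, time = 10 s
File in Mb = 100 * 8 = 800 Mb
Throughput = 800 / 10 Mbps
Throughput = 80 Mbps

80


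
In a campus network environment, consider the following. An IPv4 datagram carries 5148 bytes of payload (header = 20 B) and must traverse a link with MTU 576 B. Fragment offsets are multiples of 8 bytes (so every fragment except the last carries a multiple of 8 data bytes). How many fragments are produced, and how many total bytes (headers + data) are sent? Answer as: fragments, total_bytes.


Max data per non-final fragment = floor((MTU - header)/8)*8 = floor((576 - 20)/8)*8 = floor(556/8)*8 = 552 B
Final fragment needs no 8-byte alignment: it can carry up to MTU - header = 556 B
Non-final fragments needed = ceil((payload - 556) / 552) = ceil(4592/552) = ceil(8.3188) = 9
Number of fragments = 9 + 1 = 10
Fragment sizes (data): 9 * 552 B + 180 B (last, 180 <= 556 OK)
Total bytes sent = payload + n_frags * header = 5148 + 10*20 = 5148 + 200 = 5348 B

10, 5348
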